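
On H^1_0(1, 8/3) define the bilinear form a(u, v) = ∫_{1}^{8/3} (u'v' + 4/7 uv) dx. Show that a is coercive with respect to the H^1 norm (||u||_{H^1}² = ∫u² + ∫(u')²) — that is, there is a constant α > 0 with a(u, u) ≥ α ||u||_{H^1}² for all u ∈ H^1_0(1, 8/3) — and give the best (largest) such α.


α = (100 + 63*π^2)/(7*(25 + 9*π^2))

Coercivity of a(·,·) on H^1_0(1, 8/3) means a(u, u) ≥ α ||u||_{H^1}² for every u ∈ H^1_0.
The interval has length L = 5/3, and Poincaré/coercivity depend only on L. Here a(u, u) = ∫(u')² + (4/7)·∫u².
Here 0 < c = 4/7 < 1. The condition a(u,u) ≥ α||u||_{H^1}² reads (1−α)∫(u')² ≥ (α−c)∫u². Any admissible α is ≤ 1 (rapidly oscillating u have ∫u²/∫(u')² → 0), and α = 1 would force 0 ≥ (1−c)∫u², impossible since c < 1; so 1−α > 0. By the sharp Poincaré inequality on H^1_0 of an interval of length L, ∫(u')² ≥ (π/L)²∫u² with equality for the first sine mode sin(π(x−x₀)/L) (x₀ the left endpoint), so the inequality holds for all u iff (1−α)(π/L)² ≥ α − c, i.e. α ≤ ((π/L)² + c)/((π/L)² + 1) = (1 + c(L/π)²)/(1 + (L/π)²). With (π/L)² = 9*π^2/25 and c = 4/7, the largest admissible constant is α = ((π/L)² + c)/((π/L)² + 1).
Simplifying, α = (100 + 63*π^2)/(7*(25 + 9*π^2)).


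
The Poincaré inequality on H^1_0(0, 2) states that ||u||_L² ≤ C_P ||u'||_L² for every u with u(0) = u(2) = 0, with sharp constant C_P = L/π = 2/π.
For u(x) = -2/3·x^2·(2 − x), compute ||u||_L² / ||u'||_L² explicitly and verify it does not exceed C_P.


||u||_L² / ||u'||_L² = sqrt(14)/7 < C_P = 2/π.

u(x) = -2/3·x^2·(2 − x), so u'(x) = 2*x*(3*x - 4)/3.
u(x) = -2/3·x^2·(2 − x) vanishes at x = 0 and x = 2, so u ∈ H^1_0(0, 2). Differentiate via the product rule and integrate the resulting polynomials term by term.
  ∫_0^2 u² dx = ∫_0^2 (4*x^6/9 - 16*x^5/9 + 16*x^4/9) dx. Term by term:
    ∫_0^2 4*x^6/9 dx = 512/63;  ∫_0^2 -16*x^5/9 dx = -512/27;  ∫_0^2 16*x^4/9 dx = 512/45.
  Sum: 512/63 − 512/27 + 512/45 = 512/945.
  ∫_0^2 (u')² dx = ∫_0^2 (4*x^4 - 32*x^3/3 + 64*x^2/9) dx. Term by term:
    ∫_0^2 4*x^4 dx = 128/5;  ∫_0^2 -32*x^3/3 dx = -128/3;  ∫_0^2 64*x^2/9 dx = 512/27.
  Sum: 128/5 − 128/3 + 512/27 = 256/135.
∫_0^2 u² dx = 512/945, so ||u||_L² = 16*sqrt(210)/315.
∫_0^2 (u')² dx = 256/135, so ||u'||_L² = 16*sqrt(15)/45.
Ratio ||u||_L² / ||u'||_L² = sqrt(14)/7.
Sharp Poincaré constant on H^1_0(0, 2) is C_P = L/π = 2/π, achieved by sin(π/2·x).
A polynomial bump cannot attain the sharp Poincaré constant (only the first sine eigenfunction does), so the ratio is strictly less than C_P, consistent with ||u||_L² ≤ C_P ||u'||_L².


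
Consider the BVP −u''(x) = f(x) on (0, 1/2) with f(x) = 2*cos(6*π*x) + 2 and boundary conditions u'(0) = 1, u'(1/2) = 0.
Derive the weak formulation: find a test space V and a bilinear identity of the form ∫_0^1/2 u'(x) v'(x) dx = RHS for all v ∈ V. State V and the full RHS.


V = H^1(0, 1/2) (v unrestricted at boundary; u is determined up to an additive constant); weak form: ∫_0^1/2 u'v' dx = ∫_0^1/2 (2*cos(6*π*x) + 2) v dx − v(0) for all v ∈ V.

Multiply both sides by a test function v and integrate from 0 to 1/2:
  ∫_0^1/2 −u''(x) v(x) dx = ∫_0^1/2 f(x) v(x) dx.
Integrate the LHS by parts once:
  ∫_0^1/2 −u'' v dx = −[u'(x) v(x)]_0^1/2 + ∫_0^1/2 u'(x) v'(x) dx.
Thus ∫_0^1/2 u'(x) v'(x) dx = ∫_0^1/2 f(x) v(x) dx + [u'(x) v(x)]_0^1/2.
Choose V so that boundary terms are either known or forced to vanish.
u has inhomogeneous Neumann u'(0) = 1, u'(1/2) = 0. [u' v]_0^1/2 = (0)·v(1/2) − (1)·v(0) = − v(0). Take V = H^1(0, 1/2); boundary term becomes part of RHS.
Weak formulation: find u (satisfying any essential BC) such that ∫_0^1/2 u'(x) v'(x) dx = ∫_0^1/2 f v dx − v(0) for all v ∈ V (Neumann data are natural BCs: they enter the RHS as boundary terms).
Substituting f(x) = 2*cos(6*π*x) + 2, the right-hand side is ∫_0^1/2 (2*cos(6*π*x) + 2) v dx − v(0).
Compatibility check (pure Neumann): taking v ≡ 1 ∈ V gives 0 = ∫_0^1/2 f dx + (0) − (1), i.e. ∫_0^1/2 f dx must equal u'(0) − u'(1/2) = 1. Indeed ∫_0^1/2 (2*cos(6*π*x) + 2) dx = 1, so the data are compatible. The solution is then unique only up to an additive constant (fix it e.g. by requiring ∫_0^1/2 u dx = 0).


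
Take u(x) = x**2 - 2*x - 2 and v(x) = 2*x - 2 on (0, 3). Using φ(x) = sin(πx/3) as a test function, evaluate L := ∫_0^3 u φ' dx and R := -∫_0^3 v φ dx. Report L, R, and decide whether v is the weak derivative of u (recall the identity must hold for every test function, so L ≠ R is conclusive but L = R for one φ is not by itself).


LHS = -6/π, RHS = -6/π. Yes, v = u' weakly.

u(x) = x**2 - 2*x - 2, classical derivative u'(x) = 2*x - 2.
φ(x) = sin(πx/3), so φ'(x) = π*cos(π*x/3)/3.
Note φ(0) = φ(3) = 0, so the boundary term u·φ vanishes.
LHS = ∫_0^3 u(x) φ'(x) dx = ∫_0^3 (π*x^2*cos(π*x/3)/3 - 2*π*x*cos(π*x/3)/3 - 2*π*cos(π*x/3)/3) dx. Term by term:
  ∫_0^3 -2*π*cos(π*x/3)/3 dx = 0;  ∫_0^3 -2*π*x*cos(π*x/3)/3 dx = 12/π;  ∫_0^3 π*x^2*cos(π*x/3)/3 dx = -18/π.
Sum: 0 + 12/π − 18/π = -6/π.
So LHS = -6/π.
∫_0^3 v(x) φ(x) dx = ∫_0^3 (2*x*sin(π*x/3) - 2*sin(π*x/3)) dx. Term by term:
  ∫_0^3 -2*sin(π*x/3) dx = -12/π;  ∫_0^3 2*x*sin(π*x/3) dx = 18/π.
Sum: -12/π + 18/π = 6/π.
So RHS = -∫_0^3 v(x) φ(x) dx = -6/π.
LHS = RHS, so the identity holds for this test φ.
Moreover u is smooth here and v(x) = u'(x) = 2*x - 2 pointwise, so the identity holds for every test function. Hence v is the weak derivative of u.


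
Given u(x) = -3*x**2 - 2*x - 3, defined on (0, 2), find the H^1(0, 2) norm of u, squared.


||u||_{H^1}^2 = 5374/15

The H^1 norm (squared) on an interval (0, L) is
  ||u||_{H^1}^2 = ∫_0^L u(x)^2 dx + ∫_0^L u'(x)^2 dx.
Compute u'(x) = -6*x - 2.
Then u(x)^2 = 9*x**4 + 12*x**3 + 22*x**2 + 12*x + 9 and u'(x)^2 = 36*x**2 + 24*x + 4.
Integrate each monomial from 0 to 2 using ∫_0^2 c·x^n dx = c·2^(n+1)/(n+1):
  ∫_0^2 u(x)^2 dx = ∫_0^2 (9*x^4 + 12*x^3 + 22*x^2 + 12*x + 9) dx. Term by term:
    ∫_0^2 9*x^4 dx = 288/5;  ∫_0^2 12*x^3 dx = 48;  ∫_0^2 22*x^2 dx = 176/3;
    ∫_0^2 12*x dx = 24;  ∫_0^2 9 dx = 18.
  Sum: 288/5 + 48 + 176/3 + 24 + 18 = 3094/15.
  ∫_0^2 u'(x)^2 dx = ∫_0^2 (36*x^2 + 24*x + 4) dx. Term by term:
    ∫_0^2 36*x^2 dx = 96;  ∫_0^2 24*x dx = 48;  ∫_0^2 4 dx = 8.
  Sum: 96 + 48 + 8 = 152.
Adding: ||u||_{H^1}^2 = 3094/15 + 152 = 5374/15.


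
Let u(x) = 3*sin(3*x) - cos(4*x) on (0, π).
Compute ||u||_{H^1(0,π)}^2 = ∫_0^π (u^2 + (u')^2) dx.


||u||_{H^1(0,π)}^2 = 612/7 + 107*π/2

u'(x) = 4*sin(4*x) + 9*cos(3*x).
Expand u² and (u')² and integrate term by term on (0, π), using: for integers n ≥ 1, ∫_0^π sin²(nx) dx = ∫_0^π cos²(nx) dx = π/2; for n ≠ n', ∫_0^π sin(nx)sin(n'x) dx = ∫_0^π cos(nx)cos(n'x) dx = 0; and by product-to-sum, ∫_0^π sin(nx)cos(n'x) dx = ½∫_0^π [sin((n+n')x) + sin((n−n')x)] dx, which is 0 when n+n' is even and 2n/(n²−n'²) when n+n' is odd (it need not vanish on (0, π)).
  u² squared terms: (-1)²·∫cos(4x)² dx = 1·π/2 = π/2;  (3)²·∫sin(3x)² dx = 9·π/2 = 9*π/2.
  u² cross terms: 2·(-1)·(3)·∫cos(4x)·sin(3x) dx = -6·(-6/7) = 36/7.
  So ∫_0^π u² dx = π/2 + 9*π/2 + 36/7 = 36/7 + 5*π.
  (u')² squared terms: (4)²·∫sin(4x)² dx = 16·π/2 = 8*π;  (9)²·∫cos(3x)² dx = 81·π/2 = 81*π/2.
  (u')² cross terms: 2·(4)·(9)·∫sin(4x)·cos(3x) dx = 72·(8/7) = 576/7.
  So ∫_0^π (u')² dx = 8*π + 81*π/2 + 576/7 = 576/7 + 97*π/2.
||u||_{H^1}^2 = (36/7 + 5*π) + (576/7 + 97*π/2) = 612/7 + 107*π/2.


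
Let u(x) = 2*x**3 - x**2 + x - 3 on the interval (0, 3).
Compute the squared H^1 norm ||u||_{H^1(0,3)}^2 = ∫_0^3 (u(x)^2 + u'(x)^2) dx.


||u||_{H^1}^2 = 152517/70

The H^1 norm (squared) on an interval (0, L) is
  ||u||_{H^1}^2 = ∫_0^L u(x)^2 dx + ∫_0^L u'(x)^2 dx.
Compute u'(x) = 6*x**2 - 2*x + 1.
Then u(x)^2 = 4*x**6 - 4*x**5 + 5*x**4 - 14*x**3 + 7*x**2 - 6*x + 9 and u'(x)^2 = 36*x**4 - 24*x**3 + 16*x**2 - 4*x + 1.
Integrate each monomial from 0 to 3 using ∫_0^3 c·x^n dx = c·3^(n+1)/(n+1):
  ∫_0^3 u(x)^2 dx = ∫_0^3 (4*x^6 - 4*x^5 + 5*x^4 - 14*x^3 + 7*x^2 - 6*x + 9) dx. Term by term:
    ∫_0^3 4*x^6 dx = 8748/7;  ∫_0^3 -4*x^5 dx = -486;  ∫_0^3 5*x^4 dx = 243;
    ∫_0^3 -14*x^3 dx = -567/2;  ∫_0^3 7*x^2 dx = 63;  ∫_0^3 -6*x dx = -27;
    ∫_0^3 9 dx = 27.
  Sum: 8748/7 − 486 + 243 − 567/2 + 63 − 27 + 27 = 11007/14.
  ∫_0^3 u'(x)^2 dx = ∫_0^3 (36*x^4 - 24*x^3 + 16*x^2 - 4*x + 1) dx. Term by term:
    ∫_0^3 36*x^4 dx = 8748/5;  ∫_0^3 -24*x^3 dx = -486;  ∫_0^3 16*x^2 dx = 144;
    ∫_0^3 -4*x dx = -18;  ∫_0^3 1 dx = 3.
  Sum: 8748/5 − 486 + 144 − 18 + 3 = 6963/5.
Adding: ||u||_{H^1}^2 = 11007/14 + 6963/5 = 152517/70.


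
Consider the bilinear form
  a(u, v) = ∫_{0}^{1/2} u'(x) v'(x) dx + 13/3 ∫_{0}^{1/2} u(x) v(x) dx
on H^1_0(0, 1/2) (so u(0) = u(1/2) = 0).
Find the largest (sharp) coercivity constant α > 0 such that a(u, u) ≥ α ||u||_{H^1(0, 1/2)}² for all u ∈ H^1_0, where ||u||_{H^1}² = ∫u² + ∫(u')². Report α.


α = 1

Coercivity of a(·,·) on H^1_0(0, 1/2) means a(u, u) ≥ α ||u||_{H^1}² for every u ∈ H^1_0.
The interval has length L = 1/2, and Poincaré/coercivity depend only on L. Here a(u, u) = ∫(u')² + (13/3)·∫u².
Here c = 13/3 ≥ 1, so a(u,u) = ∫(u')² + c∫u² ≥ ∫(u')² + ∫u² = ||u||_{H^1}², i.e. α = 1 works. No larger α is possible: a(u,u) ≥ α||u||_{H^1}² means (1−α)∫(u')² ≥ (α−c)∫u², and for the modes u_n = sin(nπ(x−x₀)/L) (x₀ the left endpoint) one has ∫u_n²/∫(u_n')² = (L/(nπ))² → 0, so a(u_n,u_n)/||u_n||_{H^1}² → 1. Hence the optimal constant is α = 1.
Therefore α = 1.


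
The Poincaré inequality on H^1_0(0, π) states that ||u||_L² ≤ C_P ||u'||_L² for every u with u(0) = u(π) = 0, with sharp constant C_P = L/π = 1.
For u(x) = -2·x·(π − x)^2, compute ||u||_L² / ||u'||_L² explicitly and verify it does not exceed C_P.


||u||_L² / ||u'||_L² = sqrt(14)*π/14 < C_P = 1.

u(x) = -2·x·(π − x)^2, so u'(x) = 2*(π - 3*x)*(x - π).
u(x) = -2·x·(π − x)^2 vanishes at x = 0 and x = π, so u ∈ H^1_0(0, π). Differentiate via the product rule and integrate the resulting polynomials term by term.
  ∫_0^π u² dx = ∫_0^π (4*x^6 - 16*π*x^5 + 24*π^2*x^4 - 16*π^3*x^3 + 4*π^4*x^2) dx. Term by term:
    ∫_0^π 4*x^6 dx = 4*π^7/7;  ∫_0^π -16*π*x^5 dx = -8*π^7/3;  ∫_0^π 24*π^2*x^4 dx = 24*π^7/5;
    ∫_0^π -16*π^3*x^3 dx = -4*π^7;  ∫_0^π 4*π^4*x^2 dx = 4*π^7/3.
  Sum: 4*π^7/7 − 8*π^7/3 + 24*π^7/5 − 4*π^7 + 4*π^7/3 = 4*π^7/105.
  ∫_0^π (u')² dx = ∫_0^π (36*x^4 - 96*π*x^3 + 88*π^2*x^2 - 32*π^3*x + 4*π^4) dx. Term by term:
    ∫_0^π 36*x^4 dx = 36*π^5/5;  ∫_0^π -96*π*x^3 dx = -24*π^5;  ∫_0^π 88*π^2*x^2 dx = 88*π^5/3;
    ∫_0^π -32*π^3*x dx = -16*π^5;  ∫_0^π 4*π^4 dx = 4*π^5.
  Sum: 36*π^5/5 − 24*π^5 + 88*π^5/3 − 16*π^5 + 4*π^5 = 8*π^5/15.
∫_0^π u² dx = 4*π^7/105, so ||u||_L² = 2*sqrt(105)*π^(7/2)/105.
∫_0^π (u')² dx = 8*π^5/15, so ||u'||_L² = 2*sqrt(30)*π^(5/2)/15.
Ratio ||u||_L² / ||u'||_L² = sqrt(14)*π/14.
Sharp Poincaré constant on H^1_0(0, π) is C_P = L/π = 1, achieved by sin(x).
A polynomial bump cannot attain the sharp Poincaré constant (only the first sine eigenfunction does), so the ratio is strictly less than C_P, consistent with ||u||_L² ≤ C_P ||u'||_L².


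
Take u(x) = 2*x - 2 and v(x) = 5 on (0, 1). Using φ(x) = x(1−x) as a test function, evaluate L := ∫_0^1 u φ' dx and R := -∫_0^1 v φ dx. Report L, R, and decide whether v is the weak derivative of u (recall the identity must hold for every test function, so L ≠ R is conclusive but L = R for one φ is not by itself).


LHS = -1/3, RHS = -5/6. No, v is not the weak derivative of u.

u(x) = 2*x - 2, classical derivative u'(x) = 2.
φ(x) = x(1−x), so φ'(x) = 1 - 2*x.
Note φ(0) = φ(1) = 0, so the boundary term u·φ vanishes.
LHS = ∫_0^1 u(x) φ'(x) dx = ∫_0^1 (-4*x^2 + 6*x - 2) dx. Term by term:
  ∫_0^1 -4*x^2 dx = -4/3;  ∫_0^1 6*x dx = 3;  ∫_0^1 -2 dx = -2.
Sum: -4/3 + 3 − 2 = -1/3.
So LHS = -1/3.
∫_0^1 v(x) φ(x) dx = ∫_0^1 (-5*x^2 + 5*x) dx. Term by term:
  ∫_0^1 -5*x^2 dx = -5/3;  ∫_0^1 5*x dx = 5/2.
Sum: -5/3 + 5/2 = 5/6.
So RHS = -∫_0^1 v(x) φ(x) dx = -5/6.
LHS − RHS = 1/2 ≠ 0, so the identity fails.
(For a valid weak derivative the identity must hold for EVERY test function, in particular this one. The failure shows v is NOT the weak derivative of u.)
Correct weak derivative would be u'(x) = 2.


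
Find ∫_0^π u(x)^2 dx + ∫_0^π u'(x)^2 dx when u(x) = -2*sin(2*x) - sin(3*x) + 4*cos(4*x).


||u||_{H^1(0,π)}^2 = 816/7 + 151*π

u'(x) = -16*sin(4*x) - 4*cos(2*x) - 3*cos(3*x).
Expand u² and (u')² and integrate term by term on (0, π), using: for integers n ≥ 1, ∫_0^π sin²(nx) dx = ∫_0^π cos²(nx) dx = π/2; for n ≠ n', ∫_0^π sin(nx)sin(n'x) dx = ∫_0^π cos(nx)cos(n'x) dx = 0; and by product-to-sum, ∫_0^π sin(nx)cos(n'x) dx = ½∫_0^π [sin((n+n')x) + sin((n−n')x)] dx, which is 0 when n+n' is even and 2n/(n²−n'²) when n+n' is odd (it need not vanish on (0, π)).
  u² squared terms: (-1)²·∫sin(3x)² dx = 1·π/2 = π/2;  (-2)²·∫sin(2x)² dx = 4·π/2 = 2*π;  (4)²·∫cos(4x)² dx = 16·π/2 = 8*π.
  u² cross terms: 2·(-1)·(-2)·∫sin(3x)·sin(2x) dx = 4·(0) = 0;  2·(-1)·(4)·∫sin(3x)·cos(4x) dx = -8·(-6/7) = 48/7;  2·(-2)·(4)·∫sin(2x)·cos(4x) dx = -16·(0) = 0.
  So ∫_0^π u² dx = π/2 + 2*π + 8*π + 0 + 48/7 + 0 = 48/7 + 21*π/2.
  (u')² squared terms: (-16)²·∫sin(4x)² dx = 256·π/2 = 128*π;  (-4)²·∫cos(2x)² dx = 16·π/2 = 8*π;  (-3)²·∫cos(3x)² dx = 9·π/2 = 9*π/2.
  (u')² cross terms: 2·(-16)·(-4)·∫sin(4x)·cos(2x) dx = 128·(0) = 0;  2·(-16)·(-3)·∫sin(4x)·cos(3x) dx = 96·(8/7) = 768/7;  2·(-4)·(-3)·∫cos(2x)·cos(3x) dx = 24·(0) = 0.
  So ∫_0^π (u')² dx = 128*π + 8*π + 9*π/2 + 0 + 768/7 + 0 = 768/7 + 281*π/2.
||u||_{H^1}^2 = (48/7 + 21*π/2) + (768/7 + 281*π/2) = 816/7 + 151*π.


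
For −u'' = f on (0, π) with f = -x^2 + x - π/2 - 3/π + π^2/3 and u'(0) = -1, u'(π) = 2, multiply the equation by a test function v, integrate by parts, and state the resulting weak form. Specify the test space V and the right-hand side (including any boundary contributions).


V = H^1(0, π) (v unrestricted at boundary; u is determined up to an additive constant); weak form: ∫_0^π u'v' dx = ∫_0^π (-x^2 + x - π/2 - 3/π + π^2/3) v dx + 2·v(π) + v(0) for all v ∈ V.

Multiply both sides by a test function v and integrate from 0 to π:
  ∫_0^π −u''(x) v(x) dx = ∫_0^π f(x) v(x) dx.
Integrate the LHS by parts once:
  ∫_0^π −u'' v dx = −[u'(x) v(x)]_0^π + ∫_0^π u'(x) v'(x) dx.
Thus ∫_0^π u'(x) v'(x) dx = ∫_0^π f(x) v(x) dx + [u'(x) v(x)]_0^π.
Choose V so that boundary terms are either known or forced to vanish.
u has inhomogeneous Neumann u'(0) = -1, u'(π) = 2. [u' v]_0^π = (2)·v(π) − (-1)·v(0) = 2·v(π) + v(0). Take V = H^1(0, π); boundary term becomes part of RHS.
Weak formulation: find u (satisfying any essential BC) such that ∫_0^π u'(x) v'(x) dx = ∫_0^π f v dx + 2·v(π) + v(0) for all v ∈ V (Neumann data are natural BCs: they enter the RHS as boundary terms).
Substituting f(x) = -x^2 + x - π/2 - 3/π + π^2/3, the right-hand side is ∫_0^π (-x^2 + x - π/2 - 3/π + π^2/3) v dx + 2·v(π) + v(0).
Compatibility check (pure Neumann): taking v ≡ 1 ∈ V gives 0 = ∫_0^π f dx + (2) − (-1), i.e. ∫_0^π f dx must equal u'(0) − u'(π) = -3. Indeed ∫_0^π (-x^2 + x - π/2 - 3/π + π^2/3) dx = -3, so the data are compatible. The solution is then unique only up to an additive constant (fix it e.g. by requiring ∫_0^π u dx = 0).


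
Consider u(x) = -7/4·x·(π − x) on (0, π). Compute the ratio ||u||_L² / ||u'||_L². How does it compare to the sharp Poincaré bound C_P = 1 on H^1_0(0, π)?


||u||_L² / ||u'||_L² = sqrt(10)*π/10 < C_P = 1.

u(x) = -7/4·x·(π − x), so u'(x) = 7*x/2 - 7*π/4.
u(x) = -7/4·x·(π − x) vanishes at x = 0 and x = π, so u ∈ H^1_0(0, π). Differentiate via the product rule and integrate the resulting polynomials term by term.
  ∫_0^π u² dx = ∫_0^π (49*x^4/16 - 49*π*x^3/8 + 49*π^2*x^2/16) dx. Term by term:
    ∫_0^π 49*x^4/16 dx = 49*π^5/80;  ∫_0^π -49*π*x^3/8 dx = -49*π^5/32;  ∫_0^π 49*π^2*x^2/16 dx = 49*π^5/48.
  Sum: 49*π^5/80 − 49*π^5/32 + 49*π^5/48 = 49*π^5/480.
  ∫_0^π (u')² dx = ∫_0^π (49*x^2/4 - 49*π*x/4 + 49*π^2/16) dx. Term by term:
    ∫_0^π 49*x^2/4 dx = 49*π^3/12;  ∫_0^π -49*π*x/4 dx = -49*π^3/8;  ∫_0^π 49*π^2/16 dx = 49*π^3/16.
  Sum: 49*π^3/12 − 49*π^3/8 + 49*π^3/16 = 49*π^3/48.
∫_0^π u² dx = 49*π^5/480, so ||u||_L² = 7*sqrt(30)*π^(5/2)/120.
∫_0^π (u')² dx = 49*π^3/48, so ||u'||_L² = 7*sqrt(3)*π^(3/2)/12.
Ratio ||u||_L² / ||u'||_L² = sqrt(10)*π/10.
Sharp Poincaré constant on H^1_0(0, π) is C_P = L/π = 1, achieved by sin(x).
A polynomial bump cannot attain the sharp Poincaré constant (only the first sine eigenfunction does), so the ratio is strictly less than C_P, consistent with ||u||_L² ≤ C_P ||u'||_L².


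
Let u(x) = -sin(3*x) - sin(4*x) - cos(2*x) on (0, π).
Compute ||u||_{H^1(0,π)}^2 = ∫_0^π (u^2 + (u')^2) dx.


||u||_{H^1(0,π)}^2 = 12 + 16*π

u'(x) = 2*sin(2*x) - 3*cos(3*x) - 4*cos(4*x).
Expand u² and (u')² and integrate term by term on (0, π), using: for integers n ≥ 1, ∫_0^π sin²(nx) dx = ∫_0^π cos²(nx) dx = π/2; for n ≠ n', ∫_0^π sin(nx)sin(n'x) dx = ∫_0^π cos(nx)cos(n'x) dx = 0; and by product-to-sum, ∫_0^π sin(nx)cos(n'x) dx = ½∫_0^π [sin((n+n')x) + sin((n−n')x)] dx, which is 0 when n+n' is even and 2n/(n²−n'²) when n+n' is odd (it need not vanish on (0, π)).
  u² squared terms: (-1)²·∫cos(2x)² dx = 1·π/2 = π/2;  (-1)²·∫sin(3x)² dx = 1·π/2 = π/2;  (-1)²·∫sin(4x)² dx = 1·π/2 = π/2.
  u² cross terms: 2·(-1)·(-1)·∫cos(2x)·sin(3x) dx = 2·(6/5) = 12/5;  2·(-1)·(-1)·∫cos(2x)·sin(4x) dx = 2·(0) = 0;  2·(-1)·(-1)·∫sin(3x)·sin(4x) dx = 2·(0) = 0.
  So ∫_0^π u² dx = π/2 + π/2 + π/2 + 12/5 + 0 + 0 = 12/5 + 3*π/2.
  (u')² squared terms: (-4)²·∫cos(4x)² dx = 16·π/2 = 8*π;  (-3)²·∫cos(3x)² dx = 9·π/2 = 9*π/2;  (2)²·∫sin(2x)² dx = 4·π/2 = 2*π.
  (u')² cross terms: 2·(-4)·(-3)·∫cos(4x)·cos(3x) dx = 24·(0) = 0;  2·(-4)·(2)·∫cos(4x)·sin(2x) dx = -16·(0) = 0;  2·(-3)·(2)·∫cos(3x)·sin(2x) dx = -12·(-4/5) = 48/5.
  So ∫_0^π (u')² dx = 8*π + 9*π/2 + 2*π + 0 + 0 + 48/5 = 48/5 + 29*π/2.
||u||_{H^1}^2 = (12/5 + 3*π/2) + (48/5 + 29*π/2) = 12 + 16*π.


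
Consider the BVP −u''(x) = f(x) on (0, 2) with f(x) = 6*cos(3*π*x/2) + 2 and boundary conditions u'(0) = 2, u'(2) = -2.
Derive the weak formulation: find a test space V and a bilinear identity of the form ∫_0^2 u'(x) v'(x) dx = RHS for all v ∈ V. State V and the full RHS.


V = H^1(0, 2) (v unrestricted at boundary; u is determined up to an additive constant); weak form: ∫_0^2 u'v' dx = ∫_0^2 (6*cos(3*π*x/2) + 2) v dx − 2·v(2) − 2·v(0) for all v ∈ V.

Multiply both sides by a test function v and integrate from 0 to 2:
  ∫_0^2 −u''(x) v(x) dx = ∫_0^2 f(x) v(x) dx.
Integrate the LHS by parts once:
  ∫_0^2 −u'' v dx = −[u'(x) v(x)]_0^2 + ∫_0^2 u'(x) v'(x) dx.
Thus ∫_0^2 u'(x) v'(x) dx = ∫_0^2 f(x) v(x) dx + [u'(x) v(x)]_0^2.
Choose V so that boundary terms are either known or forced to vanish.
u has inhomogeneous Neumann u'(0) = 2, u'(2) = -2. [u' v]_0^2 = (-2)·v(2) − (2)·v(0) = − 2·v(2) − 2·v(0). Take V = H^1(0, 2); boundary term becomes part of RHS.
Weak formulation: find u (satisfying any essential BC) such that ∫_0^2 u'(x) v'(x) dx = ∫_0^2 f v dx − 2·v(2) − 2·v(0) for all v ∈ V (Neumann data are natural BCs: they enter the RHS as boundary terms).
Substituting f(x) = 6*cos(3*π*x/2) + 2, the right-hand side is ∫_0^2 (6*cos(3*π*x/2) + 2) v dx − 2·v(2) − 2·v(0).
Compatibility check (pure Neumann): taking v ≡ 1 ∈ V gives 0 = ∫_0^2 f dx + (-2) − (2), i.e. ∫_0^2 f dx must equal u'(0) − u'(2) = 4. Indeed ∫_0^2 (6*cos(3*π*x/2) + 2) dx = 4, so the data are compatible. The solution is then unique only up to an additive constant (fix it e.g. by requiring ∫_0^2 u dx = 0).


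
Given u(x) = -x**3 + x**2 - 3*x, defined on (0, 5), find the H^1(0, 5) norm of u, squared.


||u||_{H^1}^2 = 601715/42

The H^1 norm (squared) on an interval (0, L) is
  ||u||_{H^1}^2 = ∫_0^L u(x)^2 dx + ∫_0^L u'(x)^2 dx.
Compute u'(x) = -3*x**2 + 2*x - 3.
Then u(x)^2 = x**6 - 2*x**5 + 7*x**4 - 6*x**3 + 9*x**2 and u'(x)^2 = 9*x**4 - 12*x**3 + 22*x**2 - 12*x + 9.
Integrate each monomial from 0 to 5 using ∫_0^5 c·x^n dx = c·5^(n+1)/(n+1):
  ∫_0^5 u(x)^2 dx = ∫_0^5 (x^6 - 2*x^5 + 7*x^4 - 6*x^3 + 9*x^2) dx. Term by term:
    ∫_0^5 x^6 dx = 78125/7;  ∫_0^5 -2*x^5 dx = -15625/3;  ∫_0^5 7*x^4 dx = 4375;
    ∫_0^5 -6*x^3 dx = -1875/2;  ∫_0^5 9*x^2 dx = 375.
  Sum: 78125/7 − 15625/3 + 4375 − 1875/2 + 375 = 410125/42.
  ∫_0^5 u'(x)^2 dx = ∫_0^5 (9*x^4 - 12*x^3 + 22*x^2 - 12*x + 9) dx. Term by term:
    ∫_0^5 9*x^4 dx = 5625;  ∫_0^5 -12*x^3 dx = -1875;  ∫_0^5 22*x^2 dx = 2750/3;
    ∫_0^5 -12*x dx = -150;  ∫_0^5 9 dx = 45.
  Sum: 5625 − 1875 + 2750/3 − 150 + 45 = 13685/3.
Adding: ||u||_{H^1}^2 = 410125/42 + 13685/3 = 601715/42.


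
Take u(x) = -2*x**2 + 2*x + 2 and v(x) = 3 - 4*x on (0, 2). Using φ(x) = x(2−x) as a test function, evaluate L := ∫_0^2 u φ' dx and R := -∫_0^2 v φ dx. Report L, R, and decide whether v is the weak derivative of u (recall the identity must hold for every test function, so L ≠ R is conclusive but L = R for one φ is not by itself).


LHS = 8/3, RHS = 4/3. No, v is not the weak derivative of u.

u(x) = -2*x**2 + 2*x + 2, classical derivative u'(x) = 2 - 4*x.
φ(x) = x(2−x), so φ'(x) = 2 - 2*x.
Note φ(0) = φ(2) = 0, so the boundary term u·φ vanishes.
LHS = ∫_0^2 u(x) φ'(x) dx = ∫_0^2 (4*x^3 - 8*x^2 + 4) dx. Term by term:
  ∫_0^2 4*x^3 dx = 16;  ∫_0^2 -8*x^2 dx = -64/3;  ∫_0^2 4 dx = 8.
Sum: 16 − 64/3 + 8 = 8/3.
So LHS = 8/3.
∫_0^2 v(x) φ(x) dx = ∫_0^2 (4*x^3 - 11*x^2 + 6*x) dx. Term by term:
  ∫_0^2 4*x^3 dx = 16;  ∫_0^2 -11*x^2 dx = -88/3;  ∫_0^2 6*x dx = 12.
Sum: 16 − 88/3 + 12 = -4/3.
So RHS = -∫_0^2 v(x) φ(x) dx = 4/3.
LHS − RHS = 4/3 ≠ 0, so the identity fails.
(For a valid weak derivative the identity must hold for EVERY test function, in particular this one. The failure shows v is NOT the weak derivative of u.)
Correct weak derivative would be u'(x) = 2 - 4*x.


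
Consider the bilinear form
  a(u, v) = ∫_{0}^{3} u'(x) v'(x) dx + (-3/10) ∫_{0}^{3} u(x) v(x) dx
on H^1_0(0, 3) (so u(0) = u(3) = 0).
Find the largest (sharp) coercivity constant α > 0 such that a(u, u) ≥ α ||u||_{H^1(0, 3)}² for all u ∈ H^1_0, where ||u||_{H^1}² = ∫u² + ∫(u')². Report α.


α = (-27/10 + π^2)/(9 + π^2)

Coercivity of a(·,·) on H^1_0(0, 3) means a(u, u) ≥ α ||u||_{H^1}² for every u ∈ H^1_0.
The interval has length L = 3, and Poincaré/coercivity depend only on L. Here a(u, u) = ∫(u')² + (-3/10)·∫u².
Here c = -3/10 < 0 with |c| < (π/L)² = π^2/9, so coercivity still holds. The condition a(u,u) ≥ α||u||_{H^1}² reads (1−α)∫(u')² ≥ (α−c)∫u². Any admissible α is ≤ 1 (rapidly oscillating u have ∫u²/∫(u')² → 0), and α = 1 would force 0 ≥ (1−c)∫u², impossible since c < 1; so 1−α > 0. By the sharp Poincaré inequality on H^1_0 of an interval of length L, ∫(u')² ≥ (π/L)²∫u² with equality for the first sine mode sin(π(x−x₀)/L) (x₀ the left endpoint), so the inequality holds for all u iff (1−α)(π/L)² ≥ α − c, i.e. α ≤ ((π/L)² + c)/((π/L)² + 1) = (1 + c(L/π)²)/(1 + (L/π)²). (Direct route, valid since c ≤ 0: Poincaré gives c∫u² ≥ c(L/π)²∫(u')², so a(u,u) ≥ (1 + c(L/π)²)∫(u')², while ||u||_{H^1}² ≤ (1 + (L/π)²)∫(u')²; dividing yields the same α.) With (π/L)² = π^2/9 and c = -3/10, the largest admissible constant is α = ((π/L)² + c)/((π/L)² + 1).
Simplifying, α = (-27/10 + π^2)/(9 + π^2).


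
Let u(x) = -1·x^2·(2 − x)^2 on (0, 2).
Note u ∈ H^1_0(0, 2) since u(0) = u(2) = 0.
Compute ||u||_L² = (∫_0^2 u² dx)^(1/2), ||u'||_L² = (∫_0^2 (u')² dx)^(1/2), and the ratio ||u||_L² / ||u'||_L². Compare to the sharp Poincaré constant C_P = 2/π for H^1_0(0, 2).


||u||_L² / ||u'||_L² = sqrt(3)/3 < C_P = 2/π.

u(x) = -1·x^2·(2 − x)^2, so u'(x) = 4*x*(-x^2 + 3*x - 2).
u(x) = -1·x^2·(2 − x)^2 vanishes at x = 0 and x = 2, so u ∈ H^1_0(0, 2). Differentiate via the product rule and integrate the resulting polynomials term by term.
  ∫_0^2 u² dx = ∫_0^2 (x^8 - 8*x^7 + 24*x^6 - 32*x^5 + 16*x^4) dx. Term by term:
    ∫_0^2 x^8 dx = 512/9;  ∫_0^2 -8*x^7 dx = -256;  ∫_0^2 24*x^6 dx = 3072/7;
    ∫_0^2 -32*x^5 dx = -1024/3;  ∫_0^2 16*x^4 dx = 512/5.
  Sum: 512/9 − 256 + 3072/7 − 1024/3 + 512/5 = 256/315.
  ∫_0^2 (u')² dx = ∫_0^2 (16*x^6 - 96*x^5 + 208*x^4 - 192*x^3 + 64*x^2) dx. Term by term:
    ∫_0^2 16*x^6 dx = 2048/7;  ∫_0^2 -96*x^5 dx = -1024;  ∫_0^2 208*x^4 dx = 6656/5;
    ∫_0^2 -192*x^3 dx = -768;  ∫_0^2 64*x^2 dx = 512/3.
  Sum: 2048/7 − 1024 + 6656/5 − 768 + 512/3 = 256/105.
∫_0^2 u² dx = 256/315, so ||u||_L² = 16*sqrt(35)/105.
∫_0^2 (u')² dx = 256/105, so ||u'||_L² = 16*sqrt(105)/105.
Ratio ||u||_L² / ||u'||_L² = sqrt(3)/3.
Sharp Poincaré constant on H^1_0(0, 2) is C_P = L/π = 2/π, achieved by sin(π/2·x).
A polynomial bump cannot attain the sharp Poincaré constant (only the first sine eigenfunction does), so the ratio is strictly less than C_P, consistent with ||u||_L² ≤ C_P ||u'||_L².


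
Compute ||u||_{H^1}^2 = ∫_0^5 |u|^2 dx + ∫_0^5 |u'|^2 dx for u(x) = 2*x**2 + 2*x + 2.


||u||_{H^1}^2 = 15770/3

The H^1 norm (squared) on an interval (0, L) is
  ||u||_{H^1}^2 = ∫_0^L u(x)^2 dx + ∫_0^L u'(x)^2 dx.
Compute u'(x) = 4*x + 2.
Then u(x)^2 = 4*x**4 + 8*x**3 + 12*x**2 + 8*x + 4 and u'(x)^2 = 16*x**2 + 16*x + 4.
Integrate each monomial from 0 to 5 using ∫_0^5 c·x^n dx = c·5^(n+1)/(n+1):
  ∫_0^5 u(x)^2 dx = ∫_0^5 (4*x^4 + 8*x^3 + 12*x^2 + 8*x + 4) dx. Term by term:
    ∫_0^5 4*x^4 dx = 2500;  ∫_0^5 8*x^3 dx = 1250;  ∫_0^5 12*x^2 dx = 500;
    ∫_0^5 8*x dx = 100;  ∫_0^5 4 dx = 20.
  Sum: 2500 + 1250 + 500 + 100 + 20 = 4370.
  ∫_0^5 u'(x)^2 dx = ∫_0^5 (16*x^2 + 16*x + 4) dx. Term by term:
    ∫_0^5 16*x^2 dx = 2000/3;  ∫_0^5 16*x dx = 200;  ∫_0^5 4 dx = 20.
  Sum: 2000/3 + 200 + 20 = 2660/3.
Adding: ||u||_{H^1}^2 = 4370 + 2660/3 = 15770/3.


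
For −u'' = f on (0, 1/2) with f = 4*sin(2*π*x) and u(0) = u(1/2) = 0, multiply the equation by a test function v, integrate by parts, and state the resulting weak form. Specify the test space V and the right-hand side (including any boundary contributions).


V = H^1_0(0, 1/2) (so v(0) = v(1/2) = 0); weak form: ∫_0^1/2 u'v' dx = ∫_0^1/2 (4*sin(2*π*x)) v dx for all v ∈ V.

Multiply both sides by a test function v and integrate from 0 to 1/2:
  ∫_0^1/2 −u''(x) v(x) dx = ∫_0^1/2 f(x) v(x) dx.
Integrate the LHS by parts once:
  ∫_0^1/2 −u'' v dx = −[u'(x) v(x)]_0^1/2 + ∫_0^1/2 u'(x) v'(x) dx.
Thus ∫_0^1/2 u'(x) v'(x) dx = ∫_0^1/2 f(x) v(x) dx + [u'(x) v(x)]_0^1/2.
Choose V so that boundary terms are either known or forced to vanish.
u is Dirichlet: u(0) = u(1/2) = 0. Let V = H^1_0(0, 1/2); then v(0) = v(1/2) = 0, and [u' v]_0^1/2 = 0.
Weak formulation: find u (satisfying any essential BC) such that ∫_0^1/2 u'(x) v'(x) dx = ∫_0^1/2 f v dx for all v ∈ V.
Substituting f(x) = 4*sin(2*π*x), the right-hand side is ∫_0^1/2 (4*sin(2*π*x)) v dx.


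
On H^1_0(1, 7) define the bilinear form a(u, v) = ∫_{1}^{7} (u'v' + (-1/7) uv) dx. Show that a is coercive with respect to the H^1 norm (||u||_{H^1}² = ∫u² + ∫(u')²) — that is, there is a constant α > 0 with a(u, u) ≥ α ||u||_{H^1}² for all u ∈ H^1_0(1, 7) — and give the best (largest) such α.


α = (-36/7 + π^2)/(π^2 + 36)

Coercivity of a(·,·) on H^1_0(1, 7) means a(u, u) ≥ α ||u||_{H^1}² for every u ∈ H^1_0.
The interval has length L = 6, and Poincaré/coercivity depend only on L. Here a(u, u) = ∫(u')² + (-1/7)·∫u².
Here c = -1/7 < 0 with |c| < (π/L)² = π^2/36, so coercivity still holds. The condition a(u,u) ≥ α||u||_{H^1}² reads (1−α)∫(u')² ≥ (α−c)∫u². Any admissible α is ≤ 1 (rapidly oscillating u have ∫u²/∫(u')² → 0), and α = 1 would force 0 ≥ (1−c)∫u², impossible since c < 1; so 1−α > 0. By the sharp Poincaré inequality on H^1_0 of an interval of length L, ∫(u')² ≥ (π/L)²∫u² with equality for the first sine mode sin(π(x−x₀)/L) (x₀ the left endpoint), so the inequality holds for all u iff (1−α)(π/L)² ≥ α − c, i.e. α ≤ ((π/L)² + c)/((π/L)² + 1) = (1 + c(L/π)²)/(1 + (L/π)²). (Direct route, valid since c ≤ 0: Poincaré gives c∫u² ≥ c(L/π)²∫(u')², so a(u,u) ≥ (1 + c(L/π)²)∫(u')², while ||u||_{H^1}² ≤ (1 + (L/π)²)∫(u')²; dividing yields the same α.) With (π/L)² = π^2/36 and c = -1/7, the largest admissible constant is α = ((π/L)² + c)/((π/L)² + 1).
Simplifying, α = (-36/7 + π^2)/(π^2 + 36).


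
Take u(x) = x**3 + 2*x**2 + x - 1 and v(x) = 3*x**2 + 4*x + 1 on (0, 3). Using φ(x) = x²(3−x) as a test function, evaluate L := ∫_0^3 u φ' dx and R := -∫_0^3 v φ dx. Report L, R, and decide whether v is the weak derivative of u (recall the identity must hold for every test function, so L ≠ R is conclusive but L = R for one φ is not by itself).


LHS = -513/4, RHS = -513/4. Yes, v = u' weakly.

u(x) = x**3 + 2*x**2 + x - 1, classical derivative u'(x) = 3*x**2 + 4*x + 1.
φ(x) = x²(3−x), so φ'(x) = 3*x*(2 - x).
Note φ(0) = φ(3) = 0, so the boundary term u·φ vanishes.
LHS = ∫_0^3 u(x) φ'(x) dx = ∫_0^3 (-3*x^5 + 9*x^3 + 9*x^2 - 6*x) dx. Term by term:
  ∫_0^3 -3*x^5 dx = -729/2;  ∫_0^3 9*x^3 dx = 729/4;  ∫_0^3 9*x^2 dx = 81;
  ∫_0^3 -6*x dx = -27.
Sum: -729/2 + 729/4 + 81 − 27 = -513/4.
So LHS = -513/4.
∫_0^3 v(x) φ(x) dx = ∫_0^3 (-3*x^5 + 5*x^4 + 11*x^3 + 3*x^2) dx. Term by term:
  ∫_0^3 -3*x^5 dx = -729/2;  ∫_0^3 5*x^4 dx = 243;  ∫_0^3 11*x^3 dx = 891/4;
  ∫_0^3 3*x^2 dx = 27.
Sum: -729/2 + 243 + 891/4 + 27 = 513/4.
So RHS = -∫_0^3 v(x) φ(x) dx = -513/4.
LHS = RHS, so the identity holds for this test φ.
Moreover u is smooth here and v(x) = u'(x) = 3*x**2 + 4*x + 1 pointwise, so the identity holds for every test function. Hence v is the weak derivative of u.


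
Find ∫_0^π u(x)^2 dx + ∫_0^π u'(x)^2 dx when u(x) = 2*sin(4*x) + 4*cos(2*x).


||u||_{H^1(0,π)}^2 = 74*π

u'(x) = -8*sin(2*x) + 8*cos(4*x).
Expand u² and (u')² and integrate term by term on (0, π), using: for integers n ≥ 1, ∫_0^π sin²(nx) dx = ∫_0^π cos²(nx) dx = π/2; for n ≠ n', ∫_0^π sin(nx)sin(n'x) dx = ∫_0^π cos(nx)cos(n'x) dx = 0; and by product-to-sum, ∫_0^π sin(nx)cos(n'x) dx = ½∫_0^π [sin((n+n')x) + sin((n−n')x)] dx, which is 0 when n+n' is even and 2n/(n²−n'²) when n+n' is odd (it need not vanish on (0, π)).
  u² squared terms: (2)²·∫sin(4x)² dx = 4·π/2 = 2*π;  (4)²·∫cos(2x)² dx = 16·π/2 = 8*π.
  u² cross terms: 2·(2)·(4)·∫sin(4x)·cos(2x) dx = 16·(0) = 0.
  So ∫_0^π u² dx = 2*π + 8*π + 0 = 10*π.
  (u')² squared terms: (-8)²·∫sin(2x)² dx = 64·π/2 = 32*π;  (8)²·∫cos(4x)² dx = 64·π/2 = 32*π.
  (u')² cross terms: 2·(-8)·(8)·∫sin(2x)·cos(4x) dx = -128·(0) = 0.
  So ∫_0^π (u')² dx = 32*π + 32*π + 0 = 64*π.
||u||_{H^1}^2 = (10*π) + (64*π) = 74*π.


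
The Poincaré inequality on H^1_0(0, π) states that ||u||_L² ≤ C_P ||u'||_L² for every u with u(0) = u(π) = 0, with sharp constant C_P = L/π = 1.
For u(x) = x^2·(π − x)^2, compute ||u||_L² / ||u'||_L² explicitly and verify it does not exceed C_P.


||u||_L² / ||u'||_L² = sqrt(3)*π/6 < C_P = 1.

u(x) = x^2·(π − x)^2, so u'(x) = 2*x*(x - π)*(2*x - π).
u(x) = x^2·(π − x)^2 vanishes at x = 0 and x = π, so u ∈ H^1_0(0, π). Differentiate via the product rule and integrate the resulting polynomials term by term.
  ∫_0^π u² dx = ∫_0^π (x^8 - 4*π*x^7 + 6*π^2*x^6 - 4*π^3*x^5 + π^4*x^4) dx. Term by term:
    ∫_0^π x^8 dx = π^9/9;  ∫_0^π -4*π*x^7 dx = -π^9/2;  ∫_0^π 6*π^2*x^6 dx = 6*π^9/7;
    ∫_0^π -4*π^3*x^5 dx = -2*π^9/3;  ∫_0^π π^4*x^4 dx = π^9/5.
  Sum: π^9/9 − π^9/2 + 6*π^9/7 − 2*π^9/3 + π^9/5 = π^9/630.
  ∫_0^π (u')² dx = ∫_0^π (16*x^6 - 48*π*x^5 + 52*π^2*x^4 - 24*π^3*x^3 + 4*π^4*x^2) dx. Term by term:
    ∫_0^π 16*x^6 dx = 16*π^7/7;  ∫_0^π -48*π*x^5 dx = -8*π^7;  ∫_0^π 52*π^2*x^4 dx = 52*π^7/5;
    ∫_0^π -24*π^3*x^3 dx = -6*π^7;  ∫_0^π 4*π^4*x^2 dx = 4*π^7/3.
  Sum: 16*π^7/7 − 8*π^7 + 52*π^7/5 − 6*π^7 + 4*π^7/3 = 2*π^7/105.
∫_0^π u² dx = π^9/630, so ||u||_L² = sqrt(70)*π^(9/2)/210.
∫_0^π (u')² dx = 2*π^7/105, so ||u'||_L² = sqrt(210)*π^(7/2)/105.
Ratio ||u||_L² / ||u'||_L² = sqrt(3)*π/6.
Sharp Poincaré constant on H^1_0(0, π) is C_P = L/π = 1, achieved by sin(x).
A polynomial bump cannot attain the sharp Poincaré constant (only the first sine eigenfunction does), so the ratio is strictly less than C_P, consistent with ||u||_L² ≤ C_P ||u'||_L².


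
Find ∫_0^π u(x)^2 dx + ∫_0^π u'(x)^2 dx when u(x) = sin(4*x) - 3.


||u||_{H^1(0,π)}^2 = 35*π/2

u'(x) = 4*cos(4*x).
Expand u² and (u')² and integrate term by term on (0, π), using: for integers n ≥ 1, ∫_0^π sin²(nx) dx = ∫_0^π cos²(nx) dx = π/2; for n ≠ n', ∫_0^π sin(nx)sin(n'x) dx = ∫_0^π cos(nx)cos(n'x) dx = 0; and by product-to-sum, ∫_0^π sin(nx)cos(n'x) dx = ½∫_0^π [sin((n+n')x) + sin((n−n')x)] dx, which is 0 when n+n' is even and 2n/(n²−n'²) when n+n' is odd (it need not vanish on (0, π)). For the constant mode: ∫_0^π 1 dx = π, ∫_0^π cos(nx) dx = 0, ∫_0^π sin(nx) dx = (1−(−1)^n)/n.
  u² squared terms: (-3)²·∫1 dx = 9·π = 9*π;  (1)²·∫sin(4x)² dx = 1·π/2 = π/2.
  u² cross terms: 2·(-3)·(1)·∫1·sin(4x) dx = -6·(0) = 0.
  So ∫_0^π u² dx = 9*π + π/2 + 0 = 19*π/2.
  (u')² squared terms: (4)²·∫cos(4x)² dx = 16·π/2 = 8*π.
  So ∫_0^π (u')² dx = 8*π.
||u||_{H^1}^2 = (19*π/2) + (8*π) = 35*π/2.


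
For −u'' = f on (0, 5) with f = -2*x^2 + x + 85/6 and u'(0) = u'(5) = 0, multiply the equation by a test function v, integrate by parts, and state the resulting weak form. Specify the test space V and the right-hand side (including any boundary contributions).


V = H^1(0, 5) (no boundary constraint on v; u is determined up to an additive constant); weak form: ∫_0^5 u'v' dx = ∫_0^5 (-2*x^2 + x + 85/6) v dx for all v ∈ V.

Multiply both sides by a test function v and integrate from 0 to 5:
  ∫_0^5 −u''(x) v(x) dx = ∫_0^5 f(x) v(x) dx.
Integrate the LHS by parts once:
  ∫_0^5 −u'' v dx = −[u'(x) v(x)]_0^5 + ∫_0^5 u'(x) v'(x) dx.
Thus ∫_0^5 u'(x) v'(x) dx = ∫_0^5 f(x) v(x) dx + [u'(x) v(x)]_0^5.
Choose V so that boundary terms are either known or forced to vanish.
u has homogeneous Neumann: u'(0) = u'(5) = 0. So [u' v]_0^5 = 0·v(5) − 0·v(0) = 0 for any v; take V = H^1(0, 5).
Weak formulation: find u (satisfying any essential BC) such that ∫_0^5 u'(x) v'(x) dx = ∫_0^5 f v dx for all v ∈ V (homogeneous Neumann, so boundary terms vanish).
Substituting f(x) = -2*x^2 + x + 85/6, the right-hand side is ∫_0^5 (-2*x^2 + x + 85/6) v dx.
Compatibility check (pure Neumann): taking v ≡ 1 ∈ V gives 0 = ∫_0^5 f dx + (0) − (0), i.e. ∫_0^5 f dx must equal u'(0) − u'(5) = 0. Indeed ∫_0^5 (-2*x^2 + x + 85/6) dx = 0, so the data are compatible. The solution is then unique only up to an additive constant (fix it e.g. by requiring ∫_0^5 u dx = 0).


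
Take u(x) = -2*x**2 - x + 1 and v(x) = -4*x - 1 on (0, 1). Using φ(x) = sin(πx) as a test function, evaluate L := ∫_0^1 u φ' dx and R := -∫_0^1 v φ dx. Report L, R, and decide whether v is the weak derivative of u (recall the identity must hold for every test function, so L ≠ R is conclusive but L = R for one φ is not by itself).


LHS = 6/π, RHS = 6/π. Yes, v = u' weakly.

u(x) = -2*x**2 - x + 1, classical derivative u'(x) = -4*x - 1.
φ(x) = sin(πx), so φ'(x) = π*cos(π*x).
Note φ(0) = φ(1) = 0, so the boundary term u·φ vanishes.
LHS = ∫_0^1 u(x) φ'(x) dx = ∫_0^1 (-2*π*x^2*cos(π*x) - π*x*cos(π*x) + π*cos(π*x)) dx. Term by term:
  ∫_0^1 π*cos(π*x) dx = 0;  ∫_0^1 -π*x*cos(π*x) dx = 2/π;  ∫_0^1 -2*π*x^2*cos(π*x) dx = 4/π.
Sum: 0 + 2/π + 4/π = 6/π.
So LHS = 6/π.
∫_0^1 v(x) φ(x) dx = ∫_0^1 (-4*x*sin(π*x) - sin(π*x)) dx. Term by term:
  ∫_0^1 -sin(π*x) dx = -2/π;  ∫_0^1 -4*x*sin(π*x) dx = -4/π.
Sum: -2/π − 4/π = -6/π.
So RHS = -∫_0^1 v(x) φ(x) dx = 6/π.
LHS = RHS, so the identity holds for this test φ.
Moreover u is smooth here and v(x) = u'(x) = -4*x - 1 pointwise, so the identity holds for every test function. Hence v is the weak derivative of u.


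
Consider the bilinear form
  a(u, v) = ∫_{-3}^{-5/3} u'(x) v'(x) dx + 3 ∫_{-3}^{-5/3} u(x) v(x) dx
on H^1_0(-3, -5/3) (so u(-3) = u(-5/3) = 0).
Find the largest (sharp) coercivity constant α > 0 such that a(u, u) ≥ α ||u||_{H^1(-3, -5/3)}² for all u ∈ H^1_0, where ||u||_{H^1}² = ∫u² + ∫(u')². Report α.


α = 1

Coercivity of a(·,·) on H^1_0(-3, -5/3) means a(u, u) ≥ α ||u||_{H^1}² for every u ∈ H^1_0.
The interval has length L = 4/3, and Poincaré/coercivity depend only on L. Here a(u, u) = ∫(u')² + (3)·∫u².
Here c = 3 ≥ 1, so a(u,u) = ∫(u')² + c∫u² ≥ ∫(u')² + ∫u² = ||u||_{H^1}², i.e. α = 1 works. No larger α is possible: a(u,u) ≥ α||u||_{H^1}² means (1−α)∫(u')² ≥ (α−c)∫u², and for the modes u_n = sin(nπ(x−x₀)/L) (x₀ the left endpoint) one has ∫u_n²/∫(u_n')² = (L/(nπ))² → 0, so a(u_n,u_n)/||u_n||_{H^1}² → 1. Hence the optimal constant is α = 1.
Therefore α = 1.


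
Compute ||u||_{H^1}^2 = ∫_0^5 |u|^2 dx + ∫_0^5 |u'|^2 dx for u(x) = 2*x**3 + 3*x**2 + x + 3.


||u||_{H^1}^2 = 5193175/42

The H^1 norm (squared) on an interval (0, L) is
  ||u||_{H^1}^2 = ∫_0^L u(x)^2 dx + ∫_0^L u'(x)^2 dx.
Compute u'(x) = 6*x**2 + 6*x + 1.
Then u(x)^2 = 4*x**6 + 12*x**5 + 13*x**4 + 18*x**3 + 19*x**2 + 6*x + 9 and u'(x)^2 = 36*x**4 + 72*x**3 + 48*x**2 + 12*x + 1.
Integrate each monomial from 0 to 5 using ∫_0^5 c·x^n dx = c·5^(n+1)/(n+1):
  ∫_0^5 u(x)^2 dx = ∫_0^5 (4*x^6 + 12*x^5 + 13*x^4 + 18*x^3 + 19*x^2 + 6*x + 9) dx. Term by term:
    ∫_0^5 4*x^6 dx = 312500/7;  ∫_0^5 12*x^5 dx = 31250;  ∫_0^5 13*x^4 dx = 8125;
    ∫_0^5 18*x^3 dx = 5625/2;  ∫_0^5 19*x^2 dx = 2375/3;  ∫_0^5 6*x dx = 75;
    ∫_0^5 9 dx = 45.
  Sum: 312500/7 + 31250 + 8125 + 5625/2 + 2375/3 + 75 + 45 = 3685165/42.
  ∫_0^5 u'(x)^2 dx = ∫_0^5 (36*x^4 + 72*x^3 + 48*x^2 + 12*x + 1) dx. Term by term:
    ∫_0^5 36*x^4 dx = 22500;  ∫_0^5 72*x^3 dx = 11250;  ∫_0^5 48*x^2 dx = 2000;
    ∫_0^5 12*x dx = 150;  ∫_0^5 1 dx = 5.
  Sum: 22500 + 11250 + 2000 + 150 + 5 = 35905.
Adding: ||u||_{H^1}^2 = 3685165/42 + 35905 = 5193175/42.


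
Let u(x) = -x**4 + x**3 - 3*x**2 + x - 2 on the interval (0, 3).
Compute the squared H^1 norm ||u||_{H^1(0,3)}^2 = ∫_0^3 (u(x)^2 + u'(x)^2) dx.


||u||_{H^1}^2 = 936363/140

The H^1 norm (squared) on an interval (0, L) is
  ||u||_{H^1}^2 = ∫_0^L u(x)^2 dx + ∫_0^L u'(x)^2 dx.
Compute u'(x) = -4*x**3 + 3*x**2 - 6*x + 1.
Then u(x)^2 = x**8 - 2*x**7 + 7*x**6 - 8*x**5 + 15*x**4 - 10*x**3 + 13*x**2 - 4*x + 4 and u'(x)^2 = 16*x**6 - 24*x**5 + 57*x**4 - 44*x**3 + 42*x**2 - 12*x + 1.
Integrate each monomial from 0 to 3 using ∫_0^3 c·x^n dx = c·3^(n+1)/(n+1):
  ∫_0^3 u(x)^2 dx = ∫_0^3 (x^8 - 2*x^7 + 7*x^6 - 8*x^5 + 15*x^4 - 10*x^3 + 13*x^2 - 4*x + 4) dx. Term by term:
    ∫_0^3 x^8 dx = 2187;  ∫_0^3 -2*x^7 dx = -6561/4;  ∫_0^3 7*x^6 dx = 2187;
    ∫_0^3 -8*x^5 dx = -972;  ∫_0^3 15*x^4 dx = 729;  ∫_0^3 -10*x^3 dx = -405/2;
    ∫_0^3 13*x^2 dx = 117;  ∫_0^3 -4*x dx = -18;  ∫_0^3 4 dx = 12.
  Sum: 2187 − 6561/4 + 2187 − 972 + 729 − 405/2 + 117 − 18 + 12 = 9597/4.
  ∫_0^3 u'(x)^2 dx = ∫_0^3 (16*x^6 - 24*x^5 + 57*x^4 - 44*x^3 + 42*x^2 - 12*x + 1) dx. Term by term:
    ∫_0^3 16*x^6 dx = 34992/7;  ∫_0^3 -24*x^5 dx = -2916;  ∫_0^3 57*x^4 dx = 13851/5;
    ∫_0^3 -44*x^3 dx = -891;  ∫_0^3 42*x^2 dx = 378;  ∫_0^3 -12*x dx = -54;
    ∫_0^3 1 dx = 3.
  Sum: 34992/7 − 2916 + 13851/5 − 891 + 378 − 54 + 3 = 150117/35.
Adding: ||u||_{H^1}^2 = 9597/4 + 150117/35 = 936363/140.
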